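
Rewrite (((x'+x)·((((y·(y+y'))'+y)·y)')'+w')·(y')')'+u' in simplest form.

y'+u'

(((x'+x)·((((y·(y+y'))'+y)·y)')'+w')·(y')')'+u'
= (((x'+x)·(((y'+y)·y)')'+w')·(y')')'+u'
= (((((y'+y)·y)')'+w')·(y')')'+u'
= (((y')'+w')·(y')')'+u'
= ((y')')'+u'
= y'+u'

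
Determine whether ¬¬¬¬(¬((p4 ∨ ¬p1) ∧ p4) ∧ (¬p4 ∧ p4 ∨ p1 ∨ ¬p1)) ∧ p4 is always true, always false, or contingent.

always false

¬¬¬¬(¬((p4 ∨ ¬p1) ∧ p4) ∧ (¬p4 ∧ p4 ∨ p1 ∨ ¬p1)) ∧ p4
= ¬¬(¬((p4 ∨ ¬p1) ∧ p4) ∧ (¬p4 ∧ p4 ∨ p1 ∨ ¬p1)) ∧ p4   — double negation
= ¬¬(¬p4 ∧ (¬p4 ∧ p4 ∨ p1 ∨ ¬p1)) ∧ p4   — absorption
= ¬¬(¬p4 ∧ (p1 ∨ ¬p1)) ∧ p4   — complement / identity
= ¬p4 ∧ (p1 ∨ ¬p1) ∧ p4   — double negation
= ¬p4 ∧ p4   — complement / identity
= False   — complement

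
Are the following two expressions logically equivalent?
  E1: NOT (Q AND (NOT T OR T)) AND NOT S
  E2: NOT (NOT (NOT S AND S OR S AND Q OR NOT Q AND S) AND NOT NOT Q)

E1: NOT (Q AND (NOT T OR T)) AND NOT S
    = NOT Q AND NOT S   — complement / identity
E2: NOT (NOT (NOT S AND S OR S AND Q OR NOT Q AND S) AND NOT NOT Q)
    = NOT (NOT (S AND Q OR NOT Q AND S) AND NOT NOT Q)   — complement / identity
    = S AND Q OR NOT Q AND S OR NOT Q   — De Morgan
    = S OR NOT Q   — distribution
These differ: at Q=0, S=1, T=0, E1 = 0 but E2 = 1.

No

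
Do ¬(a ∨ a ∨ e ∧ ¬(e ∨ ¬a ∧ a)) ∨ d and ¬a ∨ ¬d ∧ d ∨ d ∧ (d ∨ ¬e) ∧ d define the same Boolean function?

Yes

E1: ¬(a ∨ a ∨ e ∧ ¬(e ∨ ¬a ∧ a)) ∨ d
    = ¬(a ∨ a ∨ e ∧ ¬e) ∨ d   (complement / identity)
    = ¬(a ∨ e ∧ ¬e) ∨ d   (idempotence)
    = ¬a ∨ d   (complement / identity)
E2: ¬a ∨ ¬d ∧ d ∨ d ∧ (d ∨ ¬e) ∧ d
    = ¬a ∨ ¬d ∧ d ∨ d ∧ d   (absorption)
    = ¬a ∨ d   (distribution)
Both reduce to ¬a ∨ d, so they are equivalent.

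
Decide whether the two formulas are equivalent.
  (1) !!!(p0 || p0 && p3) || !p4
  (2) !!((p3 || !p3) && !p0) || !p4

Yes

E1: !!!(p0 || p0 && p3) || !p4
    = !(p0 || p0 && p3) || !p4
    = !p0 || !p4
E2: !!((p3 || !p3) && !p0) || !p4
    = !!!p0 || !p4
    = !p0 || !p4
Both reduce to !p0 || !p4, so they are equivalent.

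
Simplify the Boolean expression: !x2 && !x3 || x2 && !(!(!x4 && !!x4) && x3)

!x2 && !x3 || x2 && !(!(!x4 && !!x4) && x3)
= !x2 && !x3 || x2 && !((x4 || !x4) && x3)   [De Morgan]
= !x2 && !x3 || x2 && !x3   [complement / identity]
= !x3   [distribution]

!x3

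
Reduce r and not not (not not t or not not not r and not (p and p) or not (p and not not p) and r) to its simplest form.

r and not not (not not t or not not not r and not (p and p) or not (p and not not p) and r)
= r and not not (not not t or not r and not (p and p) or not (p and not not p) and r)   [double negation]
= r and not not (not not t or not r and not (p and p) or not (p and p) and r)   [double negation]
= r and not not (t or not r and not (p and p) or not (p and p) and r)   [double negation]
= r and not not (t or not (p and p))   [distribution]
= r and not not (t or not p)   [idempotence]
= r and (t or not p)   [double negation]

r and (t or not p)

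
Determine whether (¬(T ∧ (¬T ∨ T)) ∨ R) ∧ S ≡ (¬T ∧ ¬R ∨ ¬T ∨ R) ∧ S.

E1: (¬(T ∧ (¬T ∨ T)) ∨ R) ∧ S
    = (¬T ∨ R) ∧ S   — complement / identity
E2: (¬T ∧ ¬R ∨ ¬T ∨ R) ∧ S
    = (¬T ∨ R) ∧ S   — absorption
Both reduce to (¬T ∨ R) ∧ S, so they are equivalent.

Yes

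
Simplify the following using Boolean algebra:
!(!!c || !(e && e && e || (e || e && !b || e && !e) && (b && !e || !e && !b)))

!c && e

!(!!c || !(e && e && e || (e || e && !b || e && !e) && (b && !e || !e && !b)))
= !(!!c || !(e && e && e || (e || e && !b || e && !e) && !e))   [distribution]
= !c && (e && e && e || (e || e && !b || e && !e) && !e)   [De Morgan]
= !c && (e && e || (e || e && !b || e && !e) && !e)   [idempotence]
= !c && (e && e || (e || e && !b) && !e)   [complement / identity]
= !c && (e && e || e && !e)   [absorption]
= !c && e   [distribution]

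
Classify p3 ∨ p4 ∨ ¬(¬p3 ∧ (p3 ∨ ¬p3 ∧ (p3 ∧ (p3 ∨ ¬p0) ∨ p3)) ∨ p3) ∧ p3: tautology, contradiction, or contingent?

p3 ∨ p4 ∨ ¬(¬p3 ∧ (p3 ∨ ¬p3 ∧ (p3 ∧ (p3 ∨ ¬p0) ∨ p3)) ∨ p3) ∧ p3
= p3 ∨ p4 ∨ ¬(¬p3 ∧ (p3 ∨ ¬p3 ∧ (p3 ∨ p3)) ∨ p3) ∧ p3   (absorption)
= p3 ∨ p4 ∨ ¬(¬p3 ∧ (p3 ∨ ¬p3 ∧ p3) ∨ p3) ∧ p3   (idempotence)
= p3 ∨ p4 ∨ ¬(¬p3 ∧ p3 ∨ p3) ∧ p3   (complement / identity)
= p3 ∨ p4 ∨ ¬p3 ∧ p3   (complement / identity)
= p3 ∨ p4   (complement / identity)
This depends on p3, p4, so it is not a constant.

contingent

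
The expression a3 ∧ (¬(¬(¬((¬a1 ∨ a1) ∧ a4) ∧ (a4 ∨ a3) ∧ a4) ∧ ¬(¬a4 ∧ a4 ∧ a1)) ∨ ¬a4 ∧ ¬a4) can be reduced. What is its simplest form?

a3 ∧ ¬a4

a3 ∧ (¬(¬(¬((¬a1 ∨ a1) ∧ a4) ∧ (a4 ∨ a3) ∧ a4) ∧ ¬(¬a4 ∧ a4 ∧ a1)) ∨ ¬a4 ∧ ¬a4)
= a3 ∧ (¬((¬a1 ∨ a1) ∧ a4) ∧ (a4 ∨ a3) ∧ a4 ∨ ¬a4 ∧ a4 ∧ a1 ∨ ¬a4 ∧ ¬a4)   — De Morgan
= a3 ∧ (¬a4 ∧ (a4 ∨ a3) ∧ a4 ∨ ¬a4 ∧ a4 ∧ a1 ∨ ¬a4 ∧ ¬a4)   — complement / identity
= a3 ∧ (¬a4 ∧ ((a4 ∨ a3) ∧ a4 ∨ a4 ∧ a1) ∨ ¬a4 ∧ ¬a4)   — distribution
= a3 ∧ (¬a4 ∧ (a4 ∨ a4 ∧ a1) ∨ ¬a4 ∧ ¬a4)   — absorption
= a3 ∧ (¬a4 ∧ a4 ∨ ¬a4 ∧ ¬a4)   — absorption
= a3 ∧ ¬a4   — distribution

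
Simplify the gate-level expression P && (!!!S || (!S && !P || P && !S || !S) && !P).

P && (!!!S || (!S && !P || P && !S || !S) && !P)
= P && (!!!S || (!S || !S) && !P)   [distribution]
= P && (!!!S || !S && !P)   [idempotence]
= P && (!S || !S && !P)   [double negation]
= P && !S   [absorption]

P && !S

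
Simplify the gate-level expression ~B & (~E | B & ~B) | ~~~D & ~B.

~B & (~E | B & ~B) | ~~~D & ~B
= ~B & (~E | B & ~B) | ~D & ~B   (double negation)
= ~B & (~E | B & ~B | ~D)   (distribution)
= ~B & (~E | ~D)   (complement / identity)

~B & (~E | ~D)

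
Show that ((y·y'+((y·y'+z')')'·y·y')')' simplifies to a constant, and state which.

((y·y'+((y·y'+z')')'·y·y')')'
= ((y·y'+(y·y'+z')·y·y')')'
= ((y·y'+y·y')')'
= ((y·y')')'
= y·y'
= 0

0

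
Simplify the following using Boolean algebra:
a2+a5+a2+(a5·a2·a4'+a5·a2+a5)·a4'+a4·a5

a2+a5

a2+a5+a2+(a5·a2·a4'+a5·a2+a5)·a4'+a4·a5
= a2+a5+a2+(a5·a2+a5)·a4'+a4·a5   (absorption)
= a2+a5+a2+a5·a4'+a4·a5   (absorption)
= a2+a5+a2+a5   (distribution)
= a2+a5   (idempotence)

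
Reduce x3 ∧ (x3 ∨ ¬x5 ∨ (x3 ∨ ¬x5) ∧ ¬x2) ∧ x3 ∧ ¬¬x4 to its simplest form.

x3 ∧ x4

x3 ∧ (x3 ∨ ¬x5 ∨ (x3 ∨ ¬x5) ∧ ¬x2) ∧ x3 ∧ ¬¬x4
= x3 ∧ (x3 ∨ ¬x5) ∧ x3 ∧ ¬¬x4   [absorption]
= x3 ∧ x3 ∧ ¬¬x4   [absorption]
= x3 ∧ ¬¬x4   [idempotence]
= x3 ∧ x4   [double negation]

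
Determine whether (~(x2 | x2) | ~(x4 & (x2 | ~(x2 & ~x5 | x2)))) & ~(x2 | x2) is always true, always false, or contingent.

contingent

(~(x2 | x2) | ~(x4 & (x2 | ~(x2 & ~x5 | x2)))) & ~(x2 | x2)
= (~(x2 | x2) | ~(x4 & (x2 | ~x2))) & ~(x2 | x2)
= (~(x2 | x2) | ~x4) & ~(x2 | x2)
= ~(x2 | x2)
= ~x2
This depends on x2, so it is not a constant.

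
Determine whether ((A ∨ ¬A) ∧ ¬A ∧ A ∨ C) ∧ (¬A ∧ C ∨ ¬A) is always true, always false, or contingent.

contingent

((A ∨ ¬A) ∧ ¬A ∧ A ∨ C) ∧ (¬A ∧ C ∨ ¬A)
= ((A ∨ ¬A) ∧ ¬A ∧ A ∨ C) ∧ ¬A
= (¬A ∧ A ∨ C) ∧ ¬A
= C ∧ ¬A
This depends on A, C, so it is not a constant.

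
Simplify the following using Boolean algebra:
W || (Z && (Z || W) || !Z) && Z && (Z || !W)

W || (Z && (Z || W) || !Z) && Z && (Z || !W)
= W || (Z && (Z || W) || !Z) && Z
= W || (Z || !Z) && Z
= W || Z

W || Z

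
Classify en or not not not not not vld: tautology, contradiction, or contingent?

en or not not not not not vld
= en or not not not vld   — double negation
= en or not vld   — double negation
This depends on en, vld, so it is not a constant.

contingent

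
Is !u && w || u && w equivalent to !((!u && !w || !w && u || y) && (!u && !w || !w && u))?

E1: !u && w || u && w
    = w   — distribution
E2: !((!u && !w || !w && u || y) && (!u && !w || !w && u))
    = !(!u && !w || !w && u)   — absorption
    = !!w   — distribution
    = w   — double negation
Both reduce to w, so they are equivalent.

Yes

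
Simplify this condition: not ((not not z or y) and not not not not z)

not z

not ((not not z or y) and not not not not z)
= not ((not not z or y) and not not z)
= not not not z
= not z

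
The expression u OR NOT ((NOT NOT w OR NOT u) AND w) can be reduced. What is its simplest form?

u OR NOT w

u OR NOT ((NOT NOT w OR NOT u) AND w)
= u OR NOT ((w OR NOT u) AND w)
= u OR NOT w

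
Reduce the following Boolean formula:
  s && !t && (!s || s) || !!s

s

s && !t && (!s || s) || !!s
= s && !t || !!s   — complement / identity
= s && !t || s   — double negation
= s   — absorption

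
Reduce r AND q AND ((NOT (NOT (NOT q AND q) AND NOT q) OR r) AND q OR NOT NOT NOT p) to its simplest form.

r AND q AND ((NOT (NOT (NOT q AND q) AND NOT q) OR r) AND q OR NOT NOT NOT p)
= r AND q AND ((NOT q AND q OR q OR r) AND q OR NOT NOT NOT p)
= r AND q AND ((q OR r) AND q OR NOT NOT NOT p)
= r AND q AND (q OR NOT NOT NOT p)
= r AND q AND (q OR NOT p)
= r AND q

r AND q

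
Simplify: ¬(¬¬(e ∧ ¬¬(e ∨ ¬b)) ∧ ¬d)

¬(¬¬(e ∧ ¬¬(e ∨ ¬b)) ∧ ¬d)
= ¬(¬¬(e ∧ (e ∨ ¬b)) ∧ ¬d)   — double negation
= ¬(¬¬e ∧ ¬d)   — absorption
= ¬e ∨ d   — De Morgan

¬e ∨ d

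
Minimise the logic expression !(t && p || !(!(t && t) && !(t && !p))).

!(t && p || !(!(t && t) && !(t && !p)))
= !(t && p || t && t || t && !p)   — De Morgan
= !(t && p || (t || !p) && t)   — distribution
= !(t && p || t)   — absorption
= !t   — absorption

!t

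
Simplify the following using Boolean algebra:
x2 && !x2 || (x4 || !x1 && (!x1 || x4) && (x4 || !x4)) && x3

(x4 || !x1) && x3

x2 && !x2 || (x4 || !x1 && (!x1 || x4) && (x4 || !x4)) && x3
= x2 && !x2 || (x4 || !x1 && (x4 || !x4)) && x3
= (x4 || !x1 && (x4 || !x4)) && x3
= (x4 || !x1) && x3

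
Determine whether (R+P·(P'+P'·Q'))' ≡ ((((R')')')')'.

E1: (R+P·(P'+P'·Q'))'
    = (R+P·P')'
    = R'
E2: ((((R')')')')'
    = ((R')')'
    = R'
Both reduce to R', so they are equivalent.

Yes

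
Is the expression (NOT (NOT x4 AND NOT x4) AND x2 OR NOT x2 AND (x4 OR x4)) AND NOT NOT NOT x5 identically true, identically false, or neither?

neither

(NOT (NOT x4 AND NOT x4) AND x2 OR NOT x2 AND (x4 OR x4)) AND NOT NOT NOT x5
= ((x4 OR x4) AND x2 OR NOT x2 AND (x4 OR x4)) AND NOT NOT NOT x5   (De Morgan)
= ((x4 OR x4) AND x2 OR NOT x2 AND (x4 OR x4)) AND NOT x5   (double negation)
= (x4 OR x4) AND NOT x5   (distribution)
= x4 AND NOT x5   (idempotence)
This depends on x4, x5, so it is not a constant.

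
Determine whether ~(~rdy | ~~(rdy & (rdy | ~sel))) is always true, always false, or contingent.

always false

~(~rdy | ~~(rdy & (rdy | ~sel)))
= ~(~rdy | ~~rdy)   [absorption]
= rdy & ~rdy   [De Morgan]
= 0   [complement]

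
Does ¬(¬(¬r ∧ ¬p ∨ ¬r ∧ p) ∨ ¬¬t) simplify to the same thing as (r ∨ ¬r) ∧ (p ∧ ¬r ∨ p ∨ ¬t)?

E1: ¬(¬(¬r ∧ ¬p ∨ ¬r ∧ p) ∨ ¬¬t)
    = ¬(¬¬r ∨ ¬¬t)   [distribution]
    = ¬r ∧ ¬t   [De Morgan]
E2: (r ∨ ¬r) ∧ (p ∧ ¬r ∨ p ∨ ¬t)
    = (r ∨ ¬r) ∧ (p ∨ ¬t)   [absorption]
    = p ∨ ¬t   [complement / identity]
These differ: at p=1, r=1, t=1, E1 = 0 but E2 = 1.

No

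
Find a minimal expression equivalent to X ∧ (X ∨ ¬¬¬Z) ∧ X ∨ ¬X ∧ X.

X ∧ (X ∨ ¬¬¬Z) ∧ X ∨ ¬X ∧ X
= X ∧ (X ∨ ¬Z) ∧ X ∨ ¬X ∧ X
= X ∧ X ∨ ¬X ∧ X
= X

X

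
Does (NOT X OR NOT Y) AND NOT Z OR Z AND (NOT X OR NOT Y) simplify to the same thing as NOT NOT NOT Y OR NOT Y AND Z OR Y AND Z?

No

E1: (NOT X OR NOT Y) AND NOT Z OR Z AND (NOT X OR NOT Y)
    = NOT X OR NOT Y
E2: NOT NOT NOT Y OR NOT Y AND Z OR Y AND Z
    = NOT NOT NOT Y OR Z
    = NOT Y OR Z
These differ: at X=0, Y=1, Z=0, E1 = 1 but E2 = 0.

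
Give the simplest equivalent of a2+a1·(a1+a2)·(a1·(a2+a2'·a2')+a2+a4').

a2+a1

a2+a1·(a1+a2)·(a1·(a2+a2'·a2')+a2+a4')
= a2+a1·(a1+a2)·(a1·(a2+a2')+a2+a4')   [idempotence]
= a2+a1·(a1+a2)·(a1+a2+a4')   [complement / identity]
= a2+a1·(a1+a2)   [absorption]
= a2+a1   [absorption]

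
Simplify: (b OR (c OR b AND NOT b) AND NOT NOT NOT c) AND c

(b OR (c OR b AND NOT b) AND NOT NOT NOT c) AND c
= (b OR c AND NOT NOT NOT c) AND c   — complement / identity
= (b OR c AND NOT c) AND c   — double negation
= b AND c   — complement / identity

b AND c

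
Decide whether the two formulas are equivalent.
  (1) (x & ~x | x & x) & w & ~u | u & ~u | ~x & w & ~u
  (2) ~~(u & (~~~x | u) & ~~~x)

E1: (x & ~x | x & x) & w & ~u | u & ~u | ~x & w & ~u
    = x & w & ~u | u & ~u | ~x & w & ~u   (distribution)
    = x & w & ~u | ~x & w & ~u   (complement / identity)
    = w & ~u   (distribution)
E2: ~~(u & (~~~x | u) & ~~~x)
    = ~~(u & ~~~x)   (absorption)
    = ~~(u & ~x)   (double negation)
    = u & ~x   (double negation)
These differ: at u=1, w=1, x=0, E1 = 0 but E2 = 1.

No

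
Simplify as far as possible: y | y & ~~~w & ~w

y

y | y & ~~~w & ~w
= y | y & ~w & ~w   (double negation)
= y | y & ~w   (idempotence)
= y   (absorption)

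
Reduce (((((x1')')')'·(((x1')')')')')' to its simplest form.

(((((x1')')')'·(((x1')')')')')'
= (((((x1')')')')')'
= (((x1')')')'
= (x1')'
= x1

x1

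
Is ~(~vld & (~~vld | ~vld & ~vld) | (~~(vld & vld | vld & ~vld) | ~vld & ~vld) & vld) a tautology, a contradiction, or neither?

contradiction

~(~vld & (~~vld | ~vld & ~vld) | (~~(vld & vld | vld & ~vld) | ~vld & ~vld) & vld)
= ~(~vld & (~~vld | ~vld & ~vld) | (~~vld | ~vld & ~vld) & vld)   (distribution)
= ~(~~vld | ~vld & ~vld)   (distribution)
= ~(~~vld | ~vld)   (idempotence)
= ~vld & vld   (De Morgan)
= 0   (complement)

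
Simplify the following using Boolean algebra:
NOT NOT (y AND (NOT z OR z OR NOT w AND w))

NOT NOT (y AND (NOT z OR z OR NOT w AND w))
= NOT NOT (y AND (NOT z OR z))
= NOT NOT y
= y

y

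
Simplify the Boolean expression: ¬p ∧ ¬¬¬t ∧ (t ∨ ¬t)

¬p ∧ ¬¬¬t ∧ (t ∨ ¬t)
= ¬p ∧ ¬¬¬t   [complement / identity]
= ¬p ∧ ¬t   [double negation]

¬p ∧ ¬t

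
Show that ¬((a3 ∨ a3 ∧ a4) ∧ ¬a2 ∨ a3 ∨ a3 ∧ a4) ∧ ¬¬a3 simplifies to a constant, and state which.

¬((a3 ∨ a3 ∧ a4) ∧ ¬a2 ∨ a3 ∨ a3 ∧ a4) ∧ ¬¬a3
= ¬((a3 ∨ a3 ∧ a4) ∧ ¬a2 ∨ a3 ∨ a3 ∧ a4) ∧ a3   (double negation)
= ¬(a3 ∨ a3 ∧ a4) ∧ a3   (absorption)
= ¬a3 ∧ a3   (absorption)
= False   (complement)

False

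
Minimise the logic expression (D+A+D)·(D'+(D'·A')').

(D+A+D)·(D'+(D'·A')')
= (D+A+D)·(D'+D+A)   [De Morgan]
= D·D'+D+A   [distribution]
= D+A   [complement / identity]

D+A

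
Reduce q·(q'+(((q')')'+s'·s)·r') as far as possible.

q·(q'+(((q')')'+s'·s)·r')
= q·(q'+((q')')'·r')   — complement / identity
= q·(q'+q'·r')   — double negation
= q·q'   — absorption
= 0   — complement

0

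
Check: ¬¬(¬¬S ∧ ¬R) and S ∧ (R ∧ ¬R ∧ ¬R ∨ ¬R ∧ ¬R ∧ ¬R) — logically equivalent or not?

Yes

E1: ¬¬(¬¬S ∧ ¬R)
    = ¬¬(S ∧ ¬R)   — double negation
    = S ∧ ¬R   — double negation
E2: S ∧ (R ∧ ¬R ∧ ¬R ∨ ¬R ∧ ¬R ∧ ¬R)
    = S ∧ ¬R ∧ ¬R   — distribution
    = S ∧ ¬R   — idempotence
Both reduce to S ∧ ¬R, so they are equivalent.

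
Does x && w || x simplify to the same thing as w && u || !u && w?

No

E1: x && w || x
    = x   — absorption
E2: w && u || !u && w
    = w && (u || !u)   — distribution
    = w   — complement / identity
These differ: at u=0, w=0, x=1, E1 = 1 but E2 = 0.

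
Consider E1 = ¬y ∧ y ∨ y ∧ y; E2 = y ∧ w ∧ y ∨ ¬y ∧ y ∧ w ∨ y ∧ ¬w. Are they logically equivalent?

E1: ¬y ∧ y ∨ y ∧ y
    = y   (distribution)
E2: y ∧ w ∧ y ∨ ¬y ∧ y ∧ w ∨ y ∧ ¬w
    = y ∧ w ∧ (y ∨ ¬y) ∨ y ∧ ¬w   (distribution)
    = y ∧ w ∨ y ∧ ¬w   (complement / identity)
    = y   (distribution)
Both reduce to y, so they are equivalent.

Yes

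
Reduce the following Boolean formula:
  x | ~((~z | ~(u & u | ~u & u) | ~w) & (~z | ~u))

x | z & u

x | ~((~z | ~(u & u | ~u & u) | ~w) & (~z | ~u))
= x | ~((~z | ~u | ~w) & (~z | ~u))
= x | ~(~z | ~u)
= x | z & u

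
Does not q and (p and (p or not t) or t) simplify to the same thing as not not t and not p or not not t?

No

E1: not q and (p and (p or not t) or t)
    = not q and (p or t)   — absorption
E2: not not t and not p or not not t
    = not not t   — absorption
    = t   — double negation
These differ: at p=1, q=0, t=0, E1 = 1 but E2 = 0.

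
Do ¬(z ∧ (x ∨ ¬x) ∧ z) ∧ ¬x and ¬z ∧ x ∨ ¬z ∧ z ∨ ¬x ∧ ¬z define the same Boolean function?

No

E1: ¬(z ∧ (x ∨ ¬x) ∧ z) ∧ ¬x
    = ¬(z ∧ z) ∧ ¬x
    = ¬z ∧ ¬x
E2: ¬z ∧ x ∨ ¬z ∧ z ∨ ¬x ∧ ¬z
    = ¬z ∧ x ∨ ¬x ∧ ¬z
    = ¬z
These differ: at x=1, z=0, E1 = 0 but E2 = 1.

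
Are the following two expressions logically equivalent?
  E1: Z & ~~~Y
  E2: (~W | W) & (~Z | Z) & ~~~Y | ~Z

No

E1: Z & ~~~Y
    = Z & ~Y   [double negation]
E2: (~W | W) & (~Z | Z) & ~~~Y | ~Z
    = (~W | W) & (~Z | Z) & ~Y | ~Z   [double negation]
    = (~Z | Z) & ~Y | ~Z   [complement / identity]
    = ~Y | ~Z   [complement / identity]
These differ: at W=0, Y=1, Z=0, E1 = 0 but E2 = 1.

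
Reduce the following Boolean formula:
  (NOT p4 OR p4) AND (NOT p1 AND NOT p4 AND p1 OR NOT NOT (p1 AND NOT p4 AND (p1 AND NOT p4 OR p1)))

NOT p4 AND p1

(NOT p4 OR p4) AND (NOT p1 AND NOT p4 AND p1 OR NOT NOT (p1 AND NOT p4 AND (p1 AND NOT p4 OR p1)))
= (NOT p4 OR p4) AND (NOT p1 AND NOT p4 AND p1 OR NOT NOT (p1 AND NOT p4 AND p1))   (absorption)
= (NOT p4 OR p4) AND (NOT p1 AND NOT p4 AND p1 OR p1 AND NOT p4 AND p1)   (double negation)
= NOT p1 AND NOT p4 AND p1 OR p1 AND NOT p4 AND p1   (complement / identity)
= NOT p4 AND p1   (distribution)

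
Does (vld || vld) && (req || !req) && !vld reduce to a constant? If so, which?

(vld || vld) && (req || !req) && !vld
= vld && (req || !req) && !vld   [idempotence]
= vld && !vld   [complement / identity]
= false   [complement]

yes, False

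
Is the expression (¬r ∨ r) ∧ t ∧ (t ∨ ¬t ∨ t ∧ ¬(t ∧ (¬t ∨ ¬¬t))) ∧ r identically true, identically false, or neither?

neither

(¬r ∨ r) ∧ t ∧ (t ∨ ¬t ∨ t ∧ ¬(t ∧ (¬t ∨ ¬¬t))) ∧ r
= t ∧ (t ∨ ¬t ∨ t ∧ ¬(t ∧ (¬t ∨ ¬¬t))) ∧ r   [complement / identity]
= t ∧ (t ∨ ¬t ∨ t ∧ ¬(t ∧ (¬t ∨ t))) ∧ r   [double negation]
= t ∧ (t ∨ ¬t ∨ t ∧ ¬t) ∧ r   [complement / identity]
= t ∧ (t ∨ ¬t) ∧ r   [complement / identity]
= t ∧ r   [complement / identity]
This depends on r, t, so it is not a constant.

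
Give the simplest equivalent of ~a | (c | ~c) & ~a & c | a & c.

~a | c

~a | (c | ~c) & ~a & c | a & c
= ~a | ~a & c | a & c
= ~a | c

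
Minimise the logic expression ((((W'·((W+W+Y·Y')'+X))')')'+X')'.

((((W'·((W+W+Y·Y')'+X))')')'+X')'
= ((((W'·((W+W)'+X))')')'+X')'   [complement / identity]
= ((((W'·(W'+X))')')'+X')'   [idempotence]
= ((W'·(W'+X))'+X')'   [double negation]
= W'·(W'+X)·X   [De Morgan]
= W'·X   [absorption]

W'·X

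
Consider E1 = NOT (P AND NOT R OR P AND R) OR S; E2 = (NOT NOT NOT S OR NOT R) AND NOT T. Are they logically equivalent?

E1: NOT (P AND NOT R OR P AND R) OR S
    = NOT P OR S
E2: (NOT NOT NOT S OR NOT R) AND NOT T
    = (NOT S OR NOT R) AND NOT T
These differ: at P=1, R=1, S=1, T=1, E1 = 1 but E2 = 0.

No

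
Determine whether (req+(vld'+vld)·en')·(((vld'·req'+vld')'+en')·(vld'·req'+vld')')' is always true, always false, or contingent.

contingent

(req+(vld'+vld)·en')·(((vld'·req'+vld')'+en')·(vld'·req'+vld')')'
= (req+(vld'+vld)·en')·((vld'·req'+vld')')'   (absorption)
= (req+en')·((vld'·req'+vld')')'   (complement / identity)
= (req+en')·((vld')')'   (absorption)
= (req+en')·vld'   (double negation)
This depends on en, req, vld, so it is not a constant.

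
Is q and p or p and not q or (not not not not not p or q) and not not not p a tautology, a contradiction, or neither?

tautology

q and p or p and not q or (not not not not not p or q) and not not not p
= q and p or p and not q or (not not not p or q) and not not not p   [double negation]
= q and p or p and not q or not not not p   [absorption]
= p or not not not p   [distribution]
= p or not p   [double negation]
= True   [complement]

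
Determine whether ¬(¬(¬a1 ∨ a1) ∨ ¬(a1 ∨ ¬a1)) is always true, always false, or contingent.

¬(¬(¬a1 ∨ a1) ∨ ¬(a1 ∨ ¬a1))
= (¬a1 ∨ a1) ∧ (a1 ∨ ¬a1)   — De Morgan
= a1 ∨ ¬a1   — complement / identity
= True   — complement

always true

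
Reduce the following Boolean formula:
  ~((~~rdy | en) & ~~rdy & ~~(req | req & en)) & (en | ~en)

~rdy | ~req

~((~~rdy | en) & ~~rdy & ~~(req | req & en)) & (en | ~en)
= ~((~~rdy | en) & ~~rdy & ~~req) & (en | ~en)   [absorption]
= ~(~~rdy & ~~req) & (en | ~en)   [absorption]
= ~(~~rdy & ~~req)   [complement / identity]
= ~rdy | ~req   [De Morgan]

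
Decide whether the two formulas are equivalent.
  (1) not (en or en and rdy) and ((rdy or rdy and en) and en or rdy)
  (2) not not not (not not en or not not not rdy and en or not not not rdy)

Yes

E1: not (en or en and rdy) and ((rdy or rdy and en) and en or rdy)
    = not (en or en and rdy) and (rdy and en or rdy)   [absorption]
    = not (en or en and rdy) and rdy   [absorption]
    = not en and rdy   [absorption]
E2: not not not (not not en or not not not rdy and en or not not not rdy)
    = not not not (not not en or not not not rdy)   [absorption]
    = not not not (not not en or not rdy)   [double negation]
    = not (not not en or not rdy)   [double negation]
    = not en and rdy   [De Morgan]
Both reduce to not en and rdy, so they are equivalent.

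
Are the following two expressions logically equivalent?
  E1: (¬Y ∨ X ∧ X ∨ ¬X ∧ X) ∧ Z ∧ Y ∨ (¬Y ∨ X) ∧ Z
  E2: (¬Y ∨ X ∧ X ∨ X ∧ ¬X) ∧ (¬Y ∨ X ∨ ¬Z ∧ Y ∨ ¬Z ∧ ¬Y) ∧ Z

Yes

E1: (¬Y ∨ X ∧ X ∨ ¬X ∧ X) ∧ Z ∧ Y ∨ (¬Y ∨ X) ∧ Z
    = (¬Y ∨ X) ∧ Z ∧ Y ∨ (¬Y ∨ X) ∧ Z
    = (¬Y ∨ X) ∧ Z
E2: (¬Y ∨ X ∧ X ∨ X ∧ ¬X) ∧ (¬Y ∨ X ∨ ¬Z ∧ Y ∨ ¬Z ∧ ¬Y) ∧ Z
    = (¬Y ∨ X) ∧ (¬Y ∨ X ∨ ¬Z ∧ Y ∨ ¬Z ∧ ¬Y) ∧ Z
    = (¬Y ∨ X) ∧ (¬Y ∨ X ∨ ¬Z) ∧ Z
    = (¬Y ∨ X) ∧ Z
Both reduce to (¬Y ∨ X) ∧ Z, so they are equivalent.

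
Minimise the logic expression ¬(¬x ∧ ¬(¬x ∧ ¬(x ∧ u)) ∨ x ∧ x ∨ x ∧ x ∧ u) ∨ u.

¬(¬x ∧ ¬(¬x ∧ ¬(x ∧ u)) ∨ x ∧ x ∨ x ∧ x ∧ u) ∨ u
= ¬(¬x ∧ (x ∨ x ∧ u) ∨ x ∧ x ∨ x ∧ x ∧ u) ∨ u
= ¬(¬x ∧ (x ∨ x ∧ u) ∨ x ∧ (x ∨ x ∧ u)) ∨ u
= ¬(x ∨ x ∧ u) ∨ u
= ¬x ∨ u

¬x ∨ u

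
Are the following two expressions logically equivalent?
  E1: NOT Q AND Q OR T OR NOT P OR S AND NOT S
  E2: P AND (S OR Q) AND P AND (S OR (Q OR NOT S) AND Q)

No

E1: NOT Q AND Q OR T OR NOT P OR S AND NOT S
    = NOT Q AND Q OR T OR NOT P   — complement / identity
    = T OR NOT P   — complement / identity
E2: P AND (S OR Q) AND P AND (S OR (Q OR NOT S) AND Q)
    = P AND (S OR Q) AND P AND (S OR Q)   — absorption
    = P AND (S OR Q)   — idempotence
These differ: at P=0, Q=0, S=0, T=1, E1 = 1 but E2 = 0.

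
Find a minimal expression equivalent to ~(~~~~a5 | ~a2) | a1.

~(~~~~a5 | ~a2) | a1
= ~(~~a5 | ~a2) | a1
= ~a5 & a2 | a1

~a5 & a2 | a1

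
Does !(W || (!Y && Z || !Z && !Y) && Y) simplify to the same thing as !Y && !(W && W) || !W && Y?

Yes

E1: !(W || (!Y && Z || !Z && !Y) && Y)
    = !(W || !Y && Y)   — distribution
    = !W   — complement / identity
E2: !Y && !(W && W) || !W && Y
    = !Y && !W || !W && Y   — idempotence
    = !W   — distribution
Both reduce to !W, so they are equivalent.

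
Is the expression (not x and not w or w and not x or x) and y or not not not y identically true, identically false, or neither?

(not x and not w or w and not x or x) and y or not not not y
= (not x or x) and y or not not not y   (distribution)
= y or not not not y   (complement / identity)
= y or not y   (double negation)
= True   (complement)

identically true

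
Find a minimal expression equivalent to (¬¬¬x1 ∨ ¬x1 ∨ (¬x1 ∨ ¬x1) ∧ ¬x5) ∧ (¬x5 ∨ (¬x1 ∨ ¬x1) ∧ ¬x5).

¬x1 ∧ ¬x5

(¬¬¬x1 ∨ ¬x1 ∨ (¬x1 ∨ ¬x1) ∧ ¬x5) ∧ (¬x5 ∨ (¬x1 ∨ ¬x1) ∧ ¬x5)
= (¬x1 ∨ ¬x1 ∨ (¬x1 ∨ ¬x1) ∧ ¬x5) ∧ (¬x5 ∨ (¬x1 ∨ ¬x1) ∧ ¬x5)
= (¬x1 ∨ ¬x1) ∧ ¬x5 ∨ (¬x1 ∨ ¬x1) ∧ ¬x5
= (¬x1 ∨ ¬x1) ∧ ¬x5
= ¬x1 ∧ ¬x5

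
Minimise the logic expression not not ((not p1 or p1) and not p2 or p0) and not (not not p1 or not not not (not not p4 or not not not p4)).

(not p2 or p0) and not p1

not not ((not p1 or p1) and not p2 or p0) and not (not not p1 or not not not (not not p4 or not not not p4))
= ((not p1 or p1) and not p2 or p0) and not (not not p1 or not not not (not not p4 or not not not p4))
= ((not p1 or p1) and not p2 or p0) and not p1 and not not (not not p4 or not not not p4)
= ((not p1 or p1) and not p2 or p0) and not p1 and not (not p4 and not not p4)
= ((not p1 or p1) and not p2 or p0) and not p1 and (p4 or not p4)
= (not p2 or p0) and not p1 and (p4 or not p4)
= (not p2 or p0) and not p1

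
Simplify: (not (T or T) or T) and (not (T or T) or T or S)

True

(not (T or T) or T) and (not (T or T) or T or S)
= not (T or T) or T   — absorption
= not T or T   — idempotence
= True   — complement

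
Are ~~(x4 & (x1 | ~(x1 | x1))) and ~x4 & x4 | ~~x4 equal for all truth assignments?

Yes

E1: ~~(x4 & (x1 | ~(x1 | x1)))
    = x4 & (x1 | ~(x1 | x1))   [double negation]
    = x4 & (x1 | ~x1)   [idempotence]
    = x4   [complement / identity]
E2: ~x4 & x4 | ~~x4
    = ~~x4   [complement / identity]
    = x4   [double negation]
Both reduce to x4, so they are equivalent.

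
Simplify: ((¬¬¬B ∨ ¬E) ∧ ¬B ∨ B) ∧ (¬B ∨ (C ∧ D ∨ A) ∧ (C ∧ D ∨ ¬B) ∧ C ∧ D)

¬B ∨ C ∧ D

((¬¬¬B ∨ ¬E) ∧ ¬B ∨ B) ∧ (¬B ∨ (C ∧ D ∨ A) ∧ (C ∧ D ∨ ¬B) ∧ C ∧ D)
= ((¬¬¬B ∨ ¬E) ∧ ¬B ∨ B) ∧ (¬B ∨ (C ∧ D ∨ A) ∧ C ∧ D)   — absorption
= ((¬B ∨ ¬E) ∧ ¬B ∨ B) ∧ (¬B ∨ (C ∧ D ∨ A) ∧ C ∧ D)   — double negation
= ((¬B ∨ ¬E) ∧ ¬B ∨ B) ∧ (¬B ∨ C ∧ D)   — absorption
= (¬B ∨ B) ∧ (¬B ∨ C ∧ D)   — absorption
= ¬B ∨ C ∧ D   — complement / identity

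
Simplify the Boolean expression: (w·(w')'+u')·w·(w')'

(w·(w')'+u')·w·(w')'
= w·(w')'
= w·w
= w

w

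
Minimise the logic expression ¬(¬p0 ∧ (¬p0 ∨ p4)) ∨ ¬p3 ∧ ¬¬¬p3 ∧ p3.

¬(¬p0 ∧ (¬p0 ∨ p4)) ∨ ¬p3 ∧ ¬¬¬p3 ∧ p3
= ¬¬p0 ∨ ¬p3 ∧ ¬¬¬p3 ∧ p3
= ¬¬p0 ∨ ¬p3 ∧ ¬p3 ∧ p3
= ¬¬p0 ∨ ¬p3 ∧ p3
= p0 ∨ ¬p3 ∧ p3
= p0

p0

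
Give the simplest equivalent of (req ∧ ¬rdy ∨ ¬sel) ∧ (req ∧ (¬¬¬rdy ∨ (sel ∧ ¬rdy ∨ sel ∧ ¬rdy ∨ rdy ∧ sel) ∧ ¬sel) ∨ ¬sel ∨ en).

(req ∧ ¬rdy ∨ ¬sel) ∧ (req ∧ (¬¬¬rdy ∨ (sel ∧ ¬rdy ∨ sel ∧ ¬rdy ∨ rdy ∧ sel) ∧ ¬sel) ∨ ¬sel ∨ en)
= (req ∧ ¬rdy ∨ ¬sel) ∧ (req ∧ (¬¬¬rdy ∨ (sel ∧ ¬rdy ∨ rdy ∧ sel) ∧ ¬sel) ∨ ¬sel ∨ en)   [idempotence]
= (req ∧ ¬rdy ∨ ¬sel) ∧ (req ∧ (¬¬¬rdy ∨ sel ∧ (¬rdy ∨ rdy) ∧ ¬sel) ∨ ¬sel ∨ en)   [distribution]
= (req ∧ ¬rdy ∨ ¬sel) ∧ (req ∧ (¬¬¬rdy ∨ sel ∧ ¬sel) ∨ ¬sel ∨ en)   [complement / identity]
= (req ∧ ¬rdy ∨ ¬sel) ∧ (req ∧ ¬¬¬rdy ∨ ¬sel ∨ en)   [complement / identity]
= (req ∧ ¬rdy ∨ ¬sel) ∧ (req ∧ ¬rdy ∨ ¬sel ∨ en)   [double negation]
= req ∧ ¬rdy ∨ ¬sel   [absorption]

req ∧ ¬rdy ∨ ¬sel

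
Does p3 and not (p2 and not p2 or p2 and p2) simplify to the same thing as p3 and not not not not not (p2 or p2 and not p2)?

E1: p3 and not (p2 and not p2 or p2 and p2)
    = p3 and not p2   (distribution)
E2: p3 and not not not not not (p2 or p2 and not p2)
    = p3 and not not not (p2 or p2 and not p2)   (double negation)
    = p3 and not not not p2   (complement / identity)
    = p3 and not p2   (double negation)
Both reduce to p3 and not p2, so they are equivalent.

Yes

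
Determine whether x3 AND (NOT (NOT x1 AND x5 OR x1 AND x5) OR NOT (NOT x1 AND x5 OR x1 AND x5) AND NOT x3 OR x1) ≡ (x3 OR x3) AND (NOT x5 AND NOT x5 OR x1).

Yes

E1: x3 AND (NOT (NOT x1 AND x5 OR x1 AND x5) OR NOT (NOT x1 AND x5 OR x1 AND x5) AND NOT x3 OR x1)
    = x3 AND (NOT (NOT x1 AND x5 OR x1 AND x5) OR x1)   [absorption]
    = x3 AND (NOT x5 OR x1)   [distribution]
E2: (x3 OR x3) AND (NOT x5 AND NOT x5 OR x1)
    = x3 AND (NOT x5 AND NOT x5 OR x1)   [idempotence]
    = x3 AND (NOT x5 OR x1)   [idempotence]
Both reduce to x3 AND (NOT x5 OR x1), so they are equivalent.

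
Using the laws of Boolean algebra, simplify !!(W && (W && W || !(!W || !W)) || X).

W || X

!!(W && (W && W || !(!W || !W)) || X)
= !!(W && (W && W || W && W) || X)
= !!(W && W && W || X)
= W && W && W || X
= W && W || X
= W || X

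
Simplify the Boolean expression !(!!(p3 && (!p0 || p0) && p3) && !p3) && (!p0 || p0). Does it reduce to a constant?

!(!!(p3 && (!p0 || p0) && p3) && !p3) && (!p0 || p0)
= !(!!(p3 && p3) && !p3) && (!p0 || p0)   [complement / identity]
= !(!!(p3 && p3) && !p3)   [complement / identity]
= !(!!p3 && !p3)   [idempotence]
= !p3 || p3   [De Morgan]
= true   [complement]

true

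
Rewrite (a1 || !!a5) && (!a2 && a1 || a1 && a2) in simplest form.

(a1 || !!a5) && (!a2 && a1 || a1 && a2)
= (a1 || !!a5) && a1   — distribution
= (a1 || a5) && a1   — double negation
= a1   — absorption

a1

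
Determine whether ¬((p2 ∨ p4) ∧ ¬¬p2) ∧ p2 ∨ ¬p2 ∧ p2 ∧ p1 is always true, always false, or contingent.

¬((p2 ∨ p4) ∧ ¬¬p2) ∧ p2 ∨ ¬p2 ∧ p2 ∧ p1
= ¬((p2 ∨ p4) ∧ p2) ∧ p2 ∨ ¬p2 ∧ p2 ∧ p1   [double negation]
= ¬p2 ∧ p2 ∨ ¬p2 ∧ p2 ∧ p1   [absorption]
= ¬p2 ∧ p2   [absorption]
= False   [complement]

always false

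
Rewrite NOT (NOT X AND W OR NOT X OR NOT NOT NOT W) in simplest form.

NOT (NOT X AND W OR NOT X OR NOT NOT NOT W)
= NOT (NOT X OR NOT NOT NOT W)   (absorption)
= NOT (NOT X OR NOT W)   (double negation)
= X AND W   (De Morgan)

X AND W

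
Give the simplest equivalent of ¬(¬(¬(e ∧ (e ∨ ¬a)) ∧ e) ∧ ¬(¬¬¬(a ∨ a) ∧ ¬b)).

¬(¬(¬(e ∧ (e ∨ ¬a)) ∧ e) ∧ ¬(¬¬¬(a ∨ a) ∧ ¬b))
= ¬(¬(¬e ∧ e) ∧ ¬(¬¬¬(a ∨ a) ∧ ¬b))
= ¬(¬(¬e ∧ e) ∧ ¬(¬¬¬a ∧ ¬b))
= ¬(¬(¬e ∧ e) ∧ ¬(¬a ∧ ¬b))
= ¬e ∧ e ∨ ¬a ∧ ¬b
= ¬a ∧ ¬b

¬a ∧ ¬b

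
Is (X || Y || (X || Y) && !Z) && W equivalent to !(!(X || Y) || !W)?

Yes

E1: (X || Y || (X || Y) && !Z) && W
    = (X || Y) && W   [absorption]
E2: !(!(X || Y) || !W)
    = (X || Y) && W   [De Morgan]
Both reduce to (X || Y) && W, so they are equivalent.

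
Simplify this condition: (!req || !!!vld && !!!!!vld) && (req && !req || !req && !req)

!req

(!req || !!!vld && !!!!!vld) && (req && !req || !req && !req)
= (!req || !!!vld && !!!vld) && (req && !req || !req && !req)   — double negation
= (!req || !!!vld) && (req && !req || !req && !req)   — idempotence
= (!req || !!!vld) && !req   — distribution
= (!req || !vld) && !req   — double negation
= !req   — absorption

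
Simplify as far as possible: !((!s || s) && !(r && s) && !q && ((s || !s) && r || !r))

!((!s || s) && !(r && s) && !q && ((s || !s) && r || !r))
= !((!s || s) && !(r && s) && !q && (r || !r))   — complement / identity
= !(!(r && s) && !q && (r || !r))   — complement / identity
= !(!(r && s) && !q)   — complement / identity
= r && s || q   — De Morgan

r && s || q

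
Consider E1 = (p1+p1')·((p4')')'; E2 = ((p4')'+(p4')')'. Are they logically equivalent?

Yes

E1: (p1+p1')·((p4')')'
    = ((p4')')'
    = p4'
E2: ((p4')'+(p4')')'
    = ((p4')')'
    = p4'
Both reduce to p4', so they are equivalent.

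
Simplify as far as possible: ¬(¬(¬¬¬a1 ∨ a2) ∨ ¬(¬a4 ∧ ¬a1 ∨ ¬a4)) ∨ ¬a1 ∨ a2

¬(¬(¬¬¬a1 ∨ a2) ∨ ¬(¬a4 ∧ ¬a1 ∨ ¬a4)) ∨ ¬a1 ∨ a2
= ¬(¬(¬¬¬a1 ∨ a2) ∨ ¬¬a4) ∨ ¬a1 ∨ a2   (absorption)
= (¬¬¬a1 ∨ a2) ∧ ¬a4 ∨ ¬a1 ∨ a2   (De Morgan)
= (¬a1 ∨ a2) ∧ ¬a4 ∨ ¬a1 ∨ a2   (double negation)
= ¬a1 ∨ a2   (absorption)

¬a1 ∨ a2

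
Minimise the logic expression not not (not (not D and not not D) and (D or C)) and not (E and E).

not not (not (not D and not not D) and (D or C)) and not (E and E)
= not (not D and not not D) and (D or C) and not (E and E)   — double negation
= (D or not D) and (D or C) and not (E and E)   — De Morgan
= (D or not D) and (D or C) and not E   — idempotence
= (D or C) and not E   — complement / identity

(D or C) and not E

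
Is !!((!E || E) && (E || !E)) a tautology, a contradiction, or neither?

tautology

!!((!E || E) && (E || !E))
= !!(E || !E)   — complement / identity
= E || !E   — double negation
= true   — complement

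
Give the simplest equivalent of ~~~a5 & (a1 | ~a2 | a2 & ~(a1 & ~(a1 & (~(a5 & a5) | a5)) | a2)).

~~~a5 & (a1 | ~a2 | a2 & ~(a1 & ~(a1 & (~(a5 & a5) | a5)) | a2))
= ~~~a5 & (a1 | ~a2 | a2 & ~(a1 & ~(a1 & (~a5 | a5)) | a2))   [idempotence]
= ~~~a5 & (a1 | ~a2 | a2 & ~(a1 & ~a1 | a2))   [complement / identity]
= ~~~a5 & (a1 | ~a2 | a2 & ~a2)   [complement / identity]
= ~a5 & (a1 | ~a2 | a2 & ~a2)   [double negation]
= ~a5 & (a1 | ~a2)   [complement / identity]

~a5 & (a1 | ~a2)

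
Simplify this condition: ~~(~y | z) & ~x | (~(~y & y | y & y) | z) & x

~~(~y | z) & ~x | (~(~y & y | y & y) | z) & x
= ~~(~y | z) & ~x | (~y | z) & x   (distribution)
= (~y | z) & ~x | (~y | z) & x   (double negation)
= ~y | z   (distribution)

~y | z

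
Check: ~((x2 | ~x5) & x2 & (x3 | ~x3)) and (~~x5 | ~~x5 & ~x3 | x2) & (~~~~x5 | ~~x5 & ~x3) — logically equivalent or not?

No

E1: ~((x2 | ~x5) & x2 & (x3 | ~x3))
    = ~((x2 | ~x5) & x2)   — complement / identity
    = ~x2   — absorption
E2: (~~x5 | ~~x5 & ~x3 | x2) & (~~~~x5 | ~~x5 & ~x3)
    = (~~x5 | ~~x5 & ~x3 | x2) & (~~x5 | ~~x5 & ~x3)   — double negation
    = ~~x5 | ~~x5 & ~x3   — absorption
    = ~~x5   — absorption
    = x5   — double negation
These differ: at x2=0, x3=1, x5=0, E1 = 1 but E2 = 0.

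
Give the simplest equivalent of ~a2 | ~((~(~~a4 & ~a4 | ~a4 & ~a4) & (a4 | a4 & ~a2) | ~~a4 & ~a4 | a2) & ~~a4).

~a2 | ~a4

~a2 | ~((~(~~a4 & ~a4 | ~a4 & ~a4) & (a4 | a4 & ~a2) | ~~a4 & ~a4 | a2) & ~~a4)
= ~a2 | ~((~(~~a4 & ~a4 | ~a4 & ~a4) & a4 | ~~a4 & ~a4 | a2) & ~~a4)   — absorption
= ~a2 | ~((~(a4 & ~a4 | ~a4 & ~a4) & a4 | ~~a4 & ~a4 | a2) & ~~a4)   — double negation
= ~a2 | ~((~~a4 & a4 | ~~a4 & ~a4 | a2) & ~~a4)   — distribution
= ~a2 | ~((~~a4 | a2) & ~~a4)   — distribution
= ~a2 | ~~~a4   — absorption
= ~a2 | ~a4   — double negation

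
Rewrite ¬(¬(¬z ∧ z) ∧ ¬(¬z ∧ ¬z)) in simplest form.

¬(¬(¬z ∧ z) ∧ ¬(¬z ∧ ¬z))
= ¬z ∧ z ∨ ¬z ∧ ¬z   (De Morgan)
= ¬z   (distribution)

¬z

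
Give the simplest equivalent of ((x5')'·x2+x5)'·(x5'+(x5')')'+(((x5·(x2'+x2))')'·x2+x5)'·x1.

x1·x5'

((x5')'·x2+x5)'·(x5'+(x5')')'+(((x5·(x2'+x2))')'·x2+x5)'·x1
= ((x5')'·x2+x5)'·(x5'+(x5')')'+((x5')'·x2+x5)'·x1
= ((x5')'·x2+x5)'·x5·x5'+((x5')'·x2+x5)'·x1
= (x5·x5'+x1)·((x5')'·x2+x5)'
= (x5·x5'+x1)·(x5·x2+x5)'
= (x5·x5'+x1)·x5'
= x1·x5'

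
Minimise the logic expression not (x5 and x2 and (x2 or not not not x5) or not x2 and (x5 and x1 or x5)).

not (x5 and x2 and (x2 or not not not x5) or not x2 and (x5 and x1 or x5))
= not (x5 and x2 and (x2 or not x5) or not x2 and (x5 and x1 or x5))   — double negation
= not (x5 and x2 or not x2 and (x5 and x1 or x5))   — absorption
= not (x5 and x2 or not x2 and x5)   — absorption
= not x5   — distribution

not x5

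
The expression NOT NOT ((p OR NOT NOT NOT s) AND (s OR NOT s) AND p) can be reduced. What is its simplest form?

p

NOT NOT ((p OR NOT NOT NOT s) AND (s OR NOT s) AND p)
= NOT NOT ((p OR NOT NOT NOT s) AND p)   — complement / identity
= NOT NOT ((p OR NOT s) AND p)   — double negation
= NOT NOT p   — absorption
= p   — double negation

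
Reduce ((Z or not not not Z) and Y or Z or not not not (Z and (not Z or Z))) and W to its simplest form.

W

((Z or not not not Z) and Y or Z or not not not (Z and (not Z or Z))) and W
= ((Z or not not not Z) and Y or Z or not (Z and (not Z or Z))) and W   (double negation)
= ((Z or not Z) and Y or Z or not (Z and (not Z or Z))) and W   (double negation)
= ((Z or not Z) and Y or Z or not Z) and W   (complement / identity)
= (Z or not Z) and W   (absorption)
= W   (complement / identity)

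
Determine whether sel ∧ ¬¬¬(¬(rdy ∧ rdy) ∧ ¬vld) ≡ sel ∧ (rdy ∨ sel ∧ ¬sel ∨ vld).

E1: sel ∧ ¬¬¬(¬(rdy ∧ rdy) ∧ ¬vld)
    = sel ∧ ¬(¬(rdy ∧ rdy) ∧ ¬vld)   (double negation)
    = sel ∧ ¬(¬rdy ∧ ¬vld)   (idempotence)
    = sel ∧ (rdy ∨ vld)   (De Morgan)
E2: sel ∧ (rdy ∨ sel ∧ ¬sel ∨ vld)
    = sel ∧ (rdy ∨ vld)   (complement / identity)
Both reduce to sel ∧ (rdy ∨ vld), so they are equivalent.

Yes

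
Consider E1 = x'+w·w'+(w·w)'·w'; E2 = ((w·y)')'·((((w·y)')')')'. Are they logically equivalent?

No

E1: x'+w·w'+(w·w)'·w'
    = x'+w·w'+w'·w'   — idempotence
    = x'+w'   — distribution
E2: ((w·y)')'·((((w·y)')')')'
    = ((w·y)')'·((w·y)')'   — double negation
    = ((w·y)')'   — idempotence
    = w·y   — double negation
These differ: at w=0, x=0, y=0, E1 = 1 but E2 = 0.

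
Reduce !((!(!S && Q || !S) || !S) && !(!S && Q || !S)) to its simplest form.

!((!(!S && Q || !S) || !S) && !(!S && Q || !S))
= !!(!S && Q || !S)   [absorption]
= !!!S   [absorption]
= !S   [double negation]

!S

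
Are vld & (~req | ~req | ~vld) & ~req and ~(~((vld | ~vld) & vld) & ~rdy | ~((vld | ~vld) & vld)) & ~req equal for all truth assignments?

Yes

E1: vld & (~req | ~req | ~vld) & ~req
    = vld & (~req | ~vld) & ~req   (idempotence)
    = vld & ~req   (absorption)
E2: ~(~((vld | ~vld) & vld) & ~rdy | ~((vld | ~vld) & vld)) & ~req
    = ~~((vld | ~vld) & vld) & ~req   (absorption)
    = (vld | ~vld) & vld & ~req   (double negation)
    = vld & ~req   (complement / identity)
Both reduce to vld & ~req, so they are equivalent.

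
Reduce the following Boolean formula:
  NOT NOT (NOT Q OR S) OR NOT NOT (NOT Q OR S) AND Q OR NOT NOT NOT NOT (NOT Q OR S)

NOT Q OR S

NOT NOT (NOT Q OR S) OR NOT NOT (NOT Q OR S) AND Q OR NOT NOT NOT NOT (NOT Q OR S)
= NOT NOT (NOT Q OR S) OR NOT NOT (NOT Q OR S) AND Q OR NOT NOT (NOT Q OR S)   (double negation)
= NOT NOT (NOT Q OR S) OR NOT NOT (NOT Q OR S)   (absorption)
= NOT NOT (NOT Q OR S)   (idempotence)
= NOT Q OR S   (double negation)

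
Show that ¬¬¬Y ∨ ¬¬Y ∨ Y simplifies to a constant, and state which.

True

¬¬¬Y ∨ ¬¬Y ∨ Y
= ¬¬¬Y ∨ Y ∨ Y
= ¬Y ∨ Y ∨ Y
= ¬Y ∨ Y
= True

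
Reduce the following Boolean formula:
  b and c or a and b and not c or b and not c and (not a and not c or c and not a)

b and c or a and b and not c or b and not c and (not a and not c or c and not a)
= b and c or a and b and not c or b and not c and not a   (distribution)
= b and c or b and not c   (distribution)
= b   (distribution)

b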